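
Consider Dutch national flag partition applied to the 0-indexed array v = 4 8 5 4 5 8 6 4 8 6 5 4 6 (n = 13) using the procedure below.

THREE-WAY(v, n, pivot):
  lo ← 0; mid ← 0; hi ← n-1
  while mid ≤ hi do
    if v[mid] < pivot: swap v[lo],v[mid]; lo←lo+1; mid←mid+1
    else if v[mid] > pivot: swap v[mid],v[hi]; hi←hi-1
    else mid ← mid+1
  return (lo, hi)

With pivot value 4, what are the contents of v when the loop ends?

pivot = 4; lo=0, mid=0, hi=12
v[mid]=4=4: mid=1
v[mid]=8>4: swap v[1],v[12]; hi=11 → 4 6 5 4 5 8 6 4 8 6 5 4 8
v[mid]=6>4: swap v[1],v[11]; hi=10 → 4 4 5 4 5 8 6 4 8 6 5 6 8
v[mid]=4=4: mid=2
v[mid]=5>4: swap v[2],v[10]; hi=9 → 4 4 5 4 5 8 6 4 8 6 5 6 8
v[mid]=5>4: swap v[2],v[9]; hi=8 → 4 4 6 4 5 8 6 4 8 5 5 6 8
v[mid]=6>4: swap v[2],v[8]; hi=7 → 4 4 8 4 5 8 6 4 6 5 5 6 8
v[mid]=8>4: swap v[2],v[7]; hi=6 → 4 4 4 4 5 8 6 8 6 5 5 6 8
v[mid]=4=4: mid=3
v[mid]=4=4: mid=4
v[mid]=5>4: swap v[4],v[6]; hi=5 → 4 4 4 4 6 8 5 8 6 5 5 6 8
v[mid]=6>4: swap v[4],v[5]; hi=4 → 4 4 4 4 8 6 5 8 6 5 5 6 8
v[mid]=8>4: swap v[4],v[4]; hi=3 → 4 4 4 4 8 6 5 8 6 5 5 6 8
end: lo=0, hi=3; v = 4 4 4 4 8 6 5 8 6 5 5 6 8

4 4 4 4 8 6 5 8 6 5 5 6 8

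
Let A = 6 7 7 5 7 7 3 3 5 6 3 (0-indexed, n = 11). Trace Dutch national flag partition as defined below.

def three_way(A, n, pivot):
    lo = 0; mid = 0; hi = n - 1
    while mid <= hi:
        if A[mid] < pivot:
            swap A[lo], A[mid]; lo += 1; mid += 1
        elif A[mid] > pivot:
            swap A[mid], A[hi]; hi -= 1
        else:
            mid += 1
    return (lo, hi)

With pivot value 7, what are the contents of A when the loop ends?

lo=0 mid=0 hi=10
6<7: swap(0,0), lo=1 mid=1 ⇒ 6 7 7 5 7 7 3 3 5 6 3
7=7: mid=2
7=7: mid=3
5<7: swap(1,3), lo=2 mid=4 ⇒ 6 5 7 7 7 7 3 3 5 6 3
7=7: mid=5
7=7: mid=6
3<7: swap(2,6), lo=3 mid=7 ⇒ 6 5 3 7 7 7 7 3 5 6 3
3<7: swap(3,7), lo=4 mid=8 ⇒ 6 5 3 3 7 7 7 7 5 6 3
5<7: swap(4,8), lo=5 mid=9 ⇒ 6 5 3 3 5 7 7 7 7 6 3
6<7: swap(5,9), lo=6 mid=10 ⇒ 6 5 3 3 5 6 7 7 7 7 3
3<7: swap(6,10), lo=7 mid=11 ⇒ 6 5 3 3 5 6 3 7 7 7 7
done. lo=7 hi=10; A=6 5 3 3 5 6 3 7 7 7 7

6 5 3 3 5 6 3 7 7 7 7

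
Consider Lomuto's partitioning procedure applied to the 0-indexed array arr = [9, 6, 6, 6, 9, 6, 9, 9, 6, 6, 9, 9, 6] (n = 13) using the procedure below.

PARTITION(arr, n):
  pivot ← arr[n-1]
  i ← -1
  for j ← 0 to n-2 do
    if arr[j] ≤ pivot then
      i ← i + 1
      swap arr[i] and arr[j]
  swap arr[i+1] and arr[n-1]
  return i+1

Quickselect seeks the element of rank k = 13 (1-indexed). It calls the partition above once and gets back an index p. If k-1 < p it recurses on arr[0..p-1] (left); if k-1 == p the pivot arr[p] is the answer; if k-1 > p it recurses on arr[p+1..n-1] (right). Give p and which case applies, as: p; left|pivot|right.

pivot = arr[12] = 6; i = -1
j=0: arr[0]=9 > 6 → no swap
j=1: arr[1]=6 ≤ 6 → i=0, swap arr[0],arr[1] → [6, 9, 6, 6, 9, 6, 9, 9, 6, 6, 9, 9, 6]
j=2: arr[2]=6 ≤ 6 → i=1, swap arr[1],arr[2] → [6, 6, 9, 6, 9, 6, 9, 9, 6, 6, 9, 9, 6]
j=3: arr[3]=6 ≤ 6 → i=2, swap arr[2],arr[3] → [6, 6, 6, 9, 9, 6, 9, 9, 6, 6, 9, 9, 6]
j=4: arr[4]=9 > 6 → no swap
j=5: arr[5]=6 ≤ 6 → i=3, swap arr[3],arr[5] → [6, 6, 6, 6, 9, 9, 9, 9, 6, 6, 9, 9, 6]
j=6: arr[6]=9 > 6 → no swap
j=7: arr[7]=9 > 6 → no swap
j=8: arr[8]=6 ≤ 6 → i=4, swap arr[4],arr[8] → [6, 6, 6, 6, 6, 9, 9, 9, 9, 6, 9, 9, 6]
j=9: arr[9]=6 ≤ 6 → i=5, swap arr[5],arr[9] → [6, 6, 6, 6, 6, 6, 9, 9, 9, 9, 9, 9, 6]
j=10: arr[10]=9 > 6 → no swap
j=11: arr[11]=9 > 6 → no swap
final swap arr[6],arr[12] → [6, 6, 6, 6, 6, 6, 6, 9, 9, 9, 9, 9, 9]; return 6
p = 6; k-1 = 12 > 6 ⇒ right

6; right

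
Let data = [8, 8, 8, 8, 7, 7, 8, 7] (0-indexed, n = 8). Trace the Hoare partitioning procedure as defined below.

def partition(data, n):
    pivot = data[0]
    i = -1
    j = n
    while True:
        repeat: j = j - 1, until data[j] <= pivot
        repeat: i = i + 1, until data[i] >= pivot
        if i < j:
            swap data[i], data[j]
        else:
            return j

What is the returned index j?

pivot=8
j stops at 7 (7), i stops at 0 (8); swap ⇒ [7, 8, 8, 8, 7, 7, 8, 8]
j stops at 6 (8), i stops at 1 (8); swap ⇒ [7, 8, 8, 8, 7, 7, 8, 8]
j stops at 5 (7), i stops at 2 (8); swap ⇒ [7, 8, 7, 8, 7, 8, 8, 8]
j stops at 4 (7), i stops at 3 (8); swap ⇒ [7, 8, 7, 7, 8, 8, 8, 8]
j stops at 3, i stops at 4; i≥j ⇒ return 3. data=[7, 8, 7, 7, 8, 8, 8, 8]

3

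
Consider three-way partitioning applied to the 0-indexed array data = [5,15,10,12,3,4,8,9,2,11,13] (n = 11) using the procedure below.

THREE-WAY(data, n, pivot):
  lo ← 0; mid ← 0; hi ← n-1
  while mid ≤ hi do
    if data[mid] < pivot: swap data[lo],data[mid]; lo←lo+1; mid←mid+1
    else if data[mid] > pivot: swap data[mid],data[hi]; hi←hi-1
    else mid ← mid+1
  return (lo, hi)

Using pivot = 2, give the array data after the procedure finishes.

pivot = 2; lo=0, mid=0, hi=10
data[mid]=5>2: swap data[0],data[10]; hi=9 → [13,15,10,12,3,4,8,9,2,11,5]
data[mid]=13>2: swap data[0],data[9]; hi=8 → [11,15,10,12,3,4,8,9,2,13,5]
data[mid]=11>2: swap data[0],data[8]; hi=7 → [2,15,10,12,3,4,8,9,11,13,5]
data[mid]=2=2: mid=1
data[mid]=15>2: swap data[1],data[7]; hi=6 → [2,9,10,12,3,4,8,15,11,13,5]
data[mid]=9>2: swap data[1],data[6]; hi=5 → [2,8,10,12,3,4,9,15,11,13,5]
data[mid]=8>2: swap data[1],data[5]; hi=4 → [2,4,10,12,3,8,9,15,11,13,5]
data[mid]=4>2: swap data[1],data[4]; hi=3 → [2,3,10,12,4,8,9,15,11,13,5]
data[mid]=3>2: swap data[1],data[3]; hi=2 → [2,12,10,3,4,8,9,15,11,13,5]
data[mid]=12>2: swap data[1],data[2]; hi=1 → [2,10,12,3,4,8,9,15,11,13,5]
data[mid]=10>2: swap data[1],data[1]; hi=0 → [2,10,12,3,4,8,9,15,11,13,5]
end: lo=0, hi=0; data = [2,10,12,3,4,8,9,15,11,13,5]

[2,10,12,3,4,8,9,15,11,13,5]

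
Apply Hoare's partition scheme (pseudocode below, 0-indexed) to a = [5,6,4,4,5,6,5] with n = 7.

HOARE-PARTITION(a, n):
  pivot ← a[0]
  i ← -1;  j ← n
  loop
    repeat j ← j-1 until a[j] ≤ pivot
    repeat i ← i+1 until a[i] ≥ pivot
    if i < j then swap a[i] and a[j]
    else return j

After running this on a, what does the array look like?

[5,5,4,4,6,6,5]

pivot=5
j stops at 6 (5), i stops at 0 (5); swap ⇒ [5,6,4,4,5,6,5]
j stops at 4 (5), i stops at 1 (6); swap ⇒ [5,5,4,4,6,6,5]
j stops at 3, i stops at 4; i≥j ⇒ return 3. a=[5,5,4,4,6,6,5]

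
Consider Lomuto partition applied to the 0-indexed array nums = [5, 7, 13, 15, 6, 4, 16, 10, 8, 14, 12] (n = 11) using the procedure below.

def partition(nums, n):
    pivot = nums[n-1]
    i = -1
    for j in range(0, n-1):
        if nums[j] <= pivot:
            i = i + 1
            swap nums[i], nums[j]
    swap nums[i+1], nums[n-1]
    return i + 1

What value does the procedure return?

pivot=12, i=-1
j=0: 5≤12, i=0, swap(0,0) ⇒ [5, 7, 13, 15, 6, 4, 16, 10, 8, 14, 12]
j=1: 7≤12, i=1, swap(1,1) ⇒ [5, 7, 13, 15, 6, 4, 16, 10, 8, 14, 12]
j=2: 13>12, skip
j=3: 15>12, skip
j=4: 6≤12, i=2, swap(2,4) ⇒ [5, 7, 6, 15, 13, 4, 16, 10, 8, 14, 12]
j=5: 4≤12, i=3, swap(3,5) ⇒ [5, 7, 6, 4, 13, 15, 16, 10, 8, 14, 12]
j=6: 16>12, skip
j=7: 10≤12, i=4, swap(4,7) ⇒ [5, 7, 6, 4, 10, 15, 16, 13, 8, 14, 12]
j=8: 8≤12, i=5, swap(5,8) ⇒ [5, 7, 6, 4, 10, 8, 16, 13, 15, 14, 12]
j=9: 14>12, skip
swap(6,10) ⇒ [5, 7, 6, 4, 10, 8, 12, 13, 15, 14, 16]; return 6

6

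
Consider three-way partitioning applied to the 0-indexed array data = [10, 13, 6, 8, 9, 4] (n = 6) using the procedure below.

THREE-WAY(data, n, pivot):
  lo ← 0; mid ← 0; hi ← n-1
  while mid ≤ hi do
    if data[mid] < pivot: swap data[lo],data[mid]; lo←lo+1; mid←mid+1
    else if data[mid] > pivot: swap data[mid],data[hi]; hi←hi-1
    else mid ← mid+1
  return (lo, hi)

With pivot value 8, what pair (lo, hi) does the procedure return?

(2, 2)

lo=0 mid=0 hi=5
10>8: swap(0,5), hi=4 ⇒ [4, 13, 6, 8, 9, 10]
4<8: swap(0,0), lo=1 mid=1 ⇒ [4, 13, 6, 8, 9, 10]
13>8: swap(1,4), hi=3 ⇒ [4, 9, 6, 8, 13, 10]
9>8: swap(1,3), hi=2 ⇒ [4, 8, 6, 9, 13, 10]
8=8: mid=2
6<8: swap(1,2), lo=2 mid=3 ⇒ [4, 6, 8, 9, 13, 10]
done. lo=2 hi=2; data=[4, 6, 8, 9, 13, 10]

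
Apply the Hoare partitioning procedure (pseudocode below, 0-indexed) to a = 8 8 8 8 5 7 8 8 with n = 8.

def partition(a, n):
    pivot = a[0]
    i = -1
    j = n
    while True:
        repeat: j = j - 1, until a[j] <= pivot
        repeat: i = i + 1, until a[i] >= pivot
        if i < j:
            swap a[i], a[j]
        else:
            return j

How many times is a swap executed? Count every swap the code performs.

4

pivot=8
j stops at 7 (8), i stops at 0 (8); swap ⇒ 8 8 8 8 5 7 8 8
j stops at 6 (8), i stops at 1 (8); swap ⇒ 8 8 8 8 5 7 8 8
j stops at 5 (7), i stops at 2 (8); swap ⇒ 8 8 7 8 5 8 8 8
j stops at 4 (5), i stops at 3 (8); swap ⇒ 8 8 7 5 8 8 8 8
j stops at 3, i stops at 4; i≥j ⇒ return 3. a=8 8 7 5 8 8 8 8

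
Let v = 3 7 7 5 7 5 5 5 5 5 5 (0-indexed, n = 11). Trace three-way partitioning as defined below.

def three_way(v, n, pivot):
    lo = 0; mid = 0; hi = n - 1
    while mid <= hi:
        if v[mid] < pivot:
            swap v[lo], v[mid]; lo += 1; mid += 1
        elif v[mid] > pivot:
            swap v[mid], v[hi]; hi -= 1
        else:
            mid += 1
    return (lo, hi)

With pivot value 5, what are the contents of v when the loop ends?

pivot = 5; lo=0, mid=0, hi=10
v[mid]=3<5: swap v[0],v[0]; lo=1,mid=1 → 3 7 7 5 7 5 5 5 5 5 5
v[mid]=7>5: swap v[1],v[10]; hi=9 → 3 5 7 5 7 5 5 5 5 5 7
v[mid]=5=5: mid=2
v[mid]=7>5: swap v[2],v[9]; hi=8 → 3 5 5 5 7 5 5 5 5 7 7
v[mid]=5=5: mid=3
v[mid]=5=5: mid=4
v[mid]=7>5: swap v[4],v[8]; hi=7 → 3 5 5 5 5 5 5 5 7 7 7
v[mid]=5=5: mid=5
v[mid]=5=5: mid=6
v[mid]=5=5: mid=7
v[mid]=5=5: mid=8
end: lo=1, hi=7; v = 3 5 5 5 5 5 5 5 7 7 7

3 5 5 5 5 5 5 5 7 7 7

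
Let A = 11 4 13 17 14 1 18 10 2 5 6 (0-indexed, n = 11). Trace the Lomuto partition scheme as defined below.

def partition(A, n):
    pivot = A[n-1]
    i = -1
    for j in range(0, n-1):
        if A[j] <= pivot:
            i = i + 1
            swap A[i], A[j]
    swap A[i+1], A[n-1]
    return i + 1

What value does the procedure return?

4

pivot=6, i=-1
j=0: 11>6, skip
j=1: 4≤6, i=0, swap(0,1) ⇒ 4 11 13 17 14 1 18 10 2 5 6
j=2: 13>6, skip
j=3: 17>6, skip
j=4: 14>6, skip
j=5: 1≤6, i=1, swap(1,5) ⇒ 4 1 13 17 14 11 18 10 2 5 6
j=6: 18>6, skip
j=7: 10>6, skip
j=8: 2≤6, i=2, swap(2,8) ⇒ 4 1 2 17 14 11 18 10 13 5 6
j=9: 5≤6, i=3, swap(3,9) ⇒ 4 1 2 5 14 11 18 10 13 17 6
swap(4,10) ⇒ 4 1 2 5 6 11 18 10 13 17 14; return 4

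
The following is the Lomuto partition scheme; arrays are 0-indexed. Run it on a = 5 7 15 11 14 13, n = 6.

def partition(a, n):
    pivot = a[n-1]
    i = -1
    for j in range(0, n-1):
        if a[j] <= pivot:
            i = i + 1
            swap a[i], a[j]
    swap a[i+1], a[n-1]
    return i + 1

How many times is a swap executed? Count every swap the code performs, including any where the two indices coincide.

pivot=13, i=-1
j=0: 5≤13, i=0, swap(0,0) ⇒ 5 7 15 11 14 13
j=1: 7≤13, i=1, swap(1,1) ⇒ 5 7 15 11 14 13
j=2: 15>13, skip
j=3: 11≤13, i=2, swap(2,3) ⇒ 5 7 11 15 14 13
j=4: 14>13, skip
swap(3,5) ⇒ 5 7 11 13 14 15; return 3

4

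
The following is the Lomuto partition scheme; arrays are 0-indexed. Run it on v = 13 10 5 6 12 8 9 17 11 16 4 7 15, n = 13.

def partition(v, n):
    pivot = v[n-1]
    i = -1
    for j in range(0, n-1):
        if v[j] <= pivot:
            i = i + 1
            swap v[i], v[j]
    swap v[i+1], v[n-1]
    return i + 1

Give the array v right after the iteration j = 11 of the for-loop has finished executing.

13 10 5 6 12 8 9 11 4 7 17 16 15

pivot = v[12] = 15; i = -1
j=0: v[0]=13 ≤ 15 → i=0, swap v[0],v[0] (no change) → 13 10 5 6 12 8 9 17 11 16 4 7 15
j=1: v[1]=10 ≤ 15 → i=1, swap v[1],v[1] (no change) → 13 10 5 6 12 8 9 17 11 16 4 7 15
j=2: v[2]=5 ≤ 15 → i=2, swap v[2],v[2] (no change) → 13 10 5 6 12 8 9 17 11 16 4 7 15
j=3: v[3]=6 ≤ 15 → i=3, swap v[3],v[3] (no change) → 13 10 5 6 12 8 9 17 11 16 4 7 15
j=4: v[4]=12 ≤ 15 → i=4, swap v[4],v[4] (no change) → 13 10 5 6 12 8 9 17 11 16 4 7 15
j=5: v[5]=8 ≤ 15 → i=5, swap v[5],v[5] (no change) → 13 10 5 6 12 8 9 17 11 16 4 7 15
j=6: v[6]=9 ≤ 15 → i=6, swap v[6],v[6] (no change) → 13 10 5 6 12 8 9 17 11 16 4 7 15
j=7: v[7]=17 > 15 → no swap
j=8: v[8]=11 ≤ 15 → i=7, swap v[7],v[8] → 13 10 5 6 12 8 9 11 17 16 4 7 15
j=9: v[9]=16 > 15 → no swap
j=10: v[10]=4 ≤ 15 → i=8, swap v[8],v[10] → 13 10 5 6 12 8 9 11 4 16 17 7 15
j=11: v[11]=7 ≤ 15 → i=9, swap v[9],v[11] → 13 10 5 6 12 8 9 11 4 7 17 16 15
(after j=11) v = 13 10 5 6 12 8 9 11 4 7 17 16 15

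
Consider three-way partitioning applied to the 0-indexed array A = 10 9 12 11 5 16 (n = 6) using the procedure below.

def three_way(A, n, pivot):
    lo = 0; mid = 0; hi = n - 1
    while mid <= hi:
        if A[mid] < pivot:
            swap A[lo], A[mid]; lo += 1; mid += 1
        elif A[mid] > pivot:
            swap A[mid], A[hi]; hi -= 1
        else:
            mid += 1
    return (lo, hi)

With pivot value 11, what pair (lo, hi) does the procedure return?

(3, 3)

lo=0 mid=0 hi=5
10<11: swap(0,0), lo=1 mid=1 ⇒ 10 9 12 11 5 16
9<11: swap(1,1), lo=2 mid=2 ⇒ 10 9 12 11 5 16
12>11: swap(2,5), hi=4 ⇒ 10 9 16 11 5 12
16>11: swap(2,4), hi=3 ⇒ 10 9 5 11 16 12
5<11: swap(2,2), lo=3 mid=3 ⇒ 10 9 5 11 16 12
11=11: mid=4
done. lo=3 hi=3; A=10 9 5 11 16 12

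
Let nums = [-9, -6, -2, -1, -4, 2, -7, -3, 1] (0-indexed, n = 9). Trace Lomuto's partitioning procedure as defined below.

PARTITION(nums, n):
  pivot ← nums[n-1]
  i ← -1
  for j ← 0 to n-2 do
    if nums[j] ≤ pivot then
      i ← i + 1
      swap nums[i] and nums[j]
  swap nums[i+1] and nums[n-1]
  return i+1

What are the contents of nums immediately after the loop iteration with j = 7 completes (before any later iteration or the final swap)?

[-9, -6, -2, -1, -4, -7, -3, 2, 1]

pivot = nums[8] = 1; i = -1
j=0: nums[0]=-9 ≤ 1 → i=0, swap nums[0],nums[0] (no change) → [-9, -6, -2, -1, -4, 2, -7, -3, 1]
j=1: nums[1]=-6 ≤ 1 → i=1, swap nums[1],nums[1] (no change) → [-9, -6, -2, -1, -4, 2, -7, -3, 1]
j=2: nums[2]=-2 ≤ 1 → i=2, swap nums[2],nums[2] (no change) → [-9, -6, -2, -1, -4, 2, -7, -3, 1]
j=3: nums[3]=-1 ≤ 1 → i=3, swap nums[3],nums[3] (no change) → [-9, -6, -2, -1, -4, 2, -7, -3, 1]
j=4: nums[4]=-4 ≤ 1 → i=4, swap nums[4],nums[4] (no change) → [-9, -6, -2, -1, -4, 2, -7, -3, 1]
j=5: nums[5]=2 > 1 → no swap
j=6: nums[6]=-7 ≤ 1 → i=5, swap nums[5],nums[6] → [-9, -6, -2, -1, -4, -7, 2, -3, 1]
j=7: nums[7]=-3 ≤ 1 → i=6, swap nums[6],nums[7] → [-9, -6, -2, -1, -4, -7, -3, 2, 1]
(after j=7) nums = [-9, -6, -2, -1, -4, -7, -3, 2, 1]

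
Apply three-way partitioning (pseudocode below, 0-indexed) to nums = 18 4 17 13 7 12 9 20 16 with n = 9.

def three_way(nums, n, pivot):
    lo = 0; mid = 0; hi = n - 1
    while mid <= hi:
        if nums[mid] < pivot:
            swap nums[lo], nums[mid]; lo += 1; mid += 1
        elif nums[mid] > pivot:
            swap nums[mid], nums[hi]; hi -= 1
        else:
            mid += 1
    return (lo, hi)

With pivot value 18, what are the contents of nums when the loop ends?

4 17 13 7 12 9 16 18 20

pivot = 18; lo=0, mid=0, hi=8
nums[mid]=18=18: mid=1
nums[mid]=4<18: swap nums[0],nums[1]; lo=1,mid=2 → 4 18 17 13 7 12 9 20 16
nums[mid]=17<18: swap nums[1],nums[2]; lo=2,mid=3 → 4 17 18 13 7 12 9 20 16
nums[mid]=13<18: swap nums[2],nums[3]; lo=3,mid=4 → 4 17 13 18 7 12 9 20 16
nums[mid]=7<18: swap nums[3],nums[4]; lo=4,mid=5 → 4 17 13 7 18 12 9 20 16
nums[mid]=12<18: swap nums[4],nums[5]; lo=5,mid=6 → 4 17 13 7 12 18 9 20 16
nums[mid]=9<18: swap nums[5],nums[6]; lo=6,mid=7 → 4 17 13 7 12 9 18 20 16
nums[mid]=20>18: swap nums[7],nums[8]; hi=7 → 4 17 13 7 12 9 18 16 20
nums[mid]=16<18: swap nums[6],nums[7]; lo=7,mid=8 → 4 17 13 7 12 9 16 18 20
end: lo=7, hi=7; nums = 4 17 13 7 12 9 16 18 20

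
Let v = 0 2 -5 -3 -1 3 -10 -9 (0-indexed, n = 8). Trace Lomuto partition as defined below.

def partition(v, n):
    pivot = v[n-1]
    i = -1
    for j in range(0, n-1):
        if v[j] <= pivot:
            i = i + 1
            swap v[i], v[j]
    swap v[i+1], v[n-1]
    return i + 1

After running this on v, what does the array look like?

pivot=-9, i=-1
j=0: 0>-9, skip
j=1: 2>-9, skip
j=2: -5>-9, skip
j=3: -3>-9, skip
j=4: -1>-9, skip
j=5: 3>-9, skip
j=6: -10≤-9, i=0, swap(0,6) ⇒ -10 2 -5 -3 -1 3 0 -9
swap(1,7) ⇒ -10 -9 -5 -3 -1 3 0 2; return 1

-10 -9 -5 -3 -1 3 0 2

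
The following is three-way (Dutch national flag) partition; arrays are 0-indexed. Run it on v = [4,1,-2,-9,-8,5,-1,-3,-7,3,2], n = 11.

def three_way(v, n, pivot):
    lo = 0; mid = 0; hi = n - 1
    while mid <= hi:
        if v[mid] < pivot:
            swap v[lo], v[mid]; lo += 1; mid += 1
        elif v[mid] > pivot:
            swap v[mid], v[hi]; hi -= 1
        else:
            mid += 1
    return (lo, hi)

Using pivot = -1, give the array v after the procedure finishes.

[-7,-3,-2,-9,-8,-1,5,1,3,2,4]

pivot = -1; lo=0, mid=0, hi=10
v[mid]=4>-1: swap v[0],v[10]; hi=9 → [2,1,-2,-9,-8,5,-1,-3,-7,3,4]
v[mid]=2>-1: swap v[0],v[9]; hi=8 → [3,1,-2,-9,-8,5,-1,-3,-7,2,4]
v[mid]=3>-1: swap v[0],v[8]; hi=7 → [-7,1,-2,-9,-8,5,-1,-3,3,2,4]
v[mid]=-7<-1: swap v[0],v[0]; lo=1,mid=1 → [-7,1,-2,-9,-8,5,-1,-3,3,2,4]
v[mid]=1>-1: swap v[1],v[7]; hi=6 → [-7,-3,-2,-9,-8,5,-1,1,3,2,4]
v[mid]=-3<-1: swap v[1],v[1]; lo=2,mid=2 → [-7,-3,-2,-9,-8,5,-1,1,3,2,4]
v[mid]=-2<-1: swap v[2],v[2]; lo=3,mid=3 → [-7,-3,-2,-9,-8,5,-1,1,3,2,4]
v[mid]=-9<-1: swap v[3],v[3]; lo=4,mid=4 → [-7,-3,-2,-9,-8,5,-1,1,3,2,4]
v[mid]=-8<-1: swap v[4],v[4]; lo=5,mid=5 → [-7,-3,-2,-9,-8,5,-1,1,3,2,4]
v[mid]=5>-1: swap v[5],v[6]; hi=5 → [-7,-3,-2,-9,-8,-1,5,1,3,2,4]
v[mid]=-1=-1: mid=6
end: lo=5, hi=5; v = [-7,-3,-2,-9,-8,-1,5,1,3,2,4]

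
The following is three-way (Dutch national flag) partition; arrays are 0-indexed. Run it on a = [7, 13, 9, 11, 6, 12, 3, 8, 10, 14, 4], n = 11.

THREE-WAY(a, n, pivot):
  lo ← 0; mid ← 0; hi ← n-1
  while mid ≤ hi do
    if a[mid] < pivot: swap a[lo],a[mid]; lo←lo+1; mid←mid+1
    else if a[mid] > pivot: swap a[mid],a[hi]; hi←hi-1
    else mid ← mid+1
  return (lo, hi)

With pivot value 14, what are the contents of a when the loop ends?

[7, 13, 9, 11, 6, 12, 3, 8, 10, 4, 14]

lo=0 mid=0 hi=10
7<14: swap(0,0), lo=1 mid=1 ⇒ [7, 13, 9, 11, 6, 12, 3, 8, 10, 14, 4]
13<14: swap(1,1), lo=2 mid=2 ⇒ [7, 13, 9, 11, 6, 12, 3, 8, 10, 14, 4]
9<14: swap(2,2), lo=3 mid=3 ⇒ [7, 13, 9, 11, 6, 12, 3, 8, 10, 14, 4]
11<14: swap(3,3), lo=4 mid=4 ⇒ [7, 13, 9, 11, 6, 12, 3, 8, 10, 14, 4]
6<14: swap(4,4), lo=5 mid=5 ⇒ [7, 13, 9, 11, 6, 12, 3, 8, 10, 14, 4]
12<14: swap(5,5), lo=6 mid=6 ⇒ [7, 13, 9, 11, 6, 12, 3, 8, 10, 14, 4]
3<14: swap(6,6), lo=7 mid=7 ⇒ [7, 13, 9, 11, 6, 12, 3, 8, 10, 14, 4]
8<14: swap(7,7), lo=8 mid=8 ⇒ [7, 13, 9, 11, 6, 12, 3, 8, 10, 14, 4]
10<14: swap(8,8), lo=9 mid=9 ⇒ [7, 13, 9, 11, 6, 12, 3, 8, 10, 14, 4]
14=14: mid=10
4<14: swap(9,10), lo=10 mid=11 ⇒ [7, 13, 9, 11, 6, 12, 3, 8, 10, 4, 14]
done. lo=10 hi=10; a=[7, 13, 9, 11, 6, 12, 3, 8, 10, 4, 14]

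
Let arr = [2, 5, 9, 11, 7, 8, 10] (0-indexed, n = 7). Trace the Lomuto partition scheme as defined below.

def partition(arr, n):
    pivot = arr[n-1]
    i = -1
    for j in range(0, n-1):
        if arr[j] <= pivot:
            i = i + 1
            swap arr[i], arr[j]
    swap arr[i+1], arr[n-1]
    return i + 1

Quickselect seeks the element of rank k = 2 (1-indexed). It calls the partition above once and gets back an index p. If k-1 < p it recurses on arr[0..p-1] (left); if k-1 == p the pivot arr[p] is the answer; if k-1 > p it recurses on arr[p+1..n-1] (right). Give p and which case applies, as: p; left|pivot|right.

pivot=10, i=-1
j=0: 2≤10, i=0, swap(0,0) ⇒ [2, 5, 9, 11, 7, 8, 10]
j=1: 5≤10, i=1, swap(1,1) ⇒ [2, 5, 9, 11, 7, 8, 10]
j=2: 9≤10, i=2, swap(2,2) ⇒ [2, 5, 9, 11, 7, 8, 10]
j=3: 11>10, skip
j=4: 7≤10, i=3, swap(3,4) ⇒ [2, 5, 9, 7, 11, 8, 10]
j=5: 8≤10, i=4, swap(4,5) ⇒ [2, 5, 9, 7, 8, 11, 10]
swap(5,6) ⇒ [2, 5, 9, 7, 8, 10, 11]; return 5
p = 5; k-1 = 1 < 5 ⇒ left

5; left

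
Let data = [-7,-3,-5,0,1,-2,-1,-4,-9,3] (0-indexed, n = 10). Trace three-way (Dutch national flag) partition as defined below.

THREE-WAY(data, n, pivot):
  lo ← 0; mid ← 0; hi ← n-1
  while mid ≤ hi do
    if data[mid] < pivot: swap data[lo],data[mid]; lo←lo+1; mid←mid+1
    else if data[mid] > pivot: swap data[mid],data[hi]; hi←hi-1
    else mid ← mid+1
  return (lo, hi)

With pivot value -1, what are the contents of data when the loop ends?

pivot = -1; lo=0, mid=0, hi=9
data[mid]=-7<-1: swap data[0],data[0]; lo=1,mid=1 → [-7,-3,-5,0,1,-2,-1,-4,-9,3]
data[mid]=-3<-1: swap data[1],data[1]; lo=2,mid=2 → [-7,-3,-5,0,1,-2,-1,-4,-9,3]
data[mid]=-5<-1: swap data[2],data[2]; lo=3,mid=3 → [-7,-3,-5,0,1,-2,-1,-4,-9,3]
data[mid]=0>-1: swap data[3],data[9]; hi=8 → [-7,-3,-5,3,1,-2,-1,-4,-9,0]
data[mid]=3>-1: swap data[3],data[8]; hi=7 → [-7,-3,-5,-9,1,-2,-1,-4,3,0]
data[mid]=-9<-1: swap data[3],data[3]; lo=4,mid=4 → [-7,-3,-5,-9,1,-2,-1,-4,3,0]
data[mid]=1>-1: swap data[4],data[7]; hi=6 → [-7,-3,-5,-9,-4,-2,-1,1,3,0]
data[mid]=-4<-1: swap data[4],data[4]; lo=5,mid=5 → [-7,-3,-5,-9,-4,-2,-1,1,3,0]
data[mid]=-2<-1: swap data[5],data[5]; lo=6,mid=6 → [-7,-3,-5,-9,-4,-2,-1,1,3,0]
data[mid]=-1=-1: mid=7
end: lo=6, hi=6; data = [-7,-3,-5,-9,-4,-2,-1,1,3,0]

[-7,-3,-5,-9,-4,-2,-1,1,3,0]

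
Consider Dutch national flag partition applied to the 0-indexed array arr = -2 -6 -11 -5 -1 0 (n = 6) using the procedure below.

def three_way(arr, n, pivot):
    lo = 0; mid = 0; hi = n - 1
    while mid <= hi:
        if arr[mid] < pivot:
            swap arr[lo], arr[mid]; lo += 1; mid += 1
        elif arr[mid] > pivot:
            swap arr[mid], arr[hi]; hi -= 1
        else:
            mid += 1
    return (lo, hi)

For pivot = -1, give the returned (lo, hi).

(4, 4)

pivot = -1; lo=0, mid=0, hi=5
arr[mid]=-2<-1: swap arr[0],arr[0]; lo=1,mid=1 → -2 -6 -11 -5 -1 0
arr[mid]=-6<-1: swap arr[1],arr[1]; lo=2,mid=2 → -2 -6 -11 -5 -1 0
arr[mid]=-11<-1: swap arr[2],arr[2]; lo=3,mid=3 → -2 -6 -11 -5 -1 0
arr[mid]=-5<-1: swap arr[3],arr[3]; lo=4,mid=4 → -2 -6 -11 -5 -1 0
arr[mid]=-1=-1: mid=5
arr[mid]=0>-1: swap arr[5],arr[5]; hi=4 → -2 -6 -11 -5 -1 0
end: lo=4, hi=4; arr = -2 -6 -11 -5 -1 0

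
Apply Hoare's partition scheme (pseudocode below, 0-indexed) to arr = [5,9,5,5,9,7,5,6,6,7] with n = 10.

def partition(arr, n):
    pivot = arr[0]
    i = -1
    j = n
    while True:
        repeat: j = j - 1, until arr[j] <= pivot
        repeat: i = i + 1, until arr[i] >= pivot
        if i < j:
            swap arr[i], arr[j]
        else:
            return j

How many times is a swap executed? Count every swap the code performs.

pivot=5
j stops at 6 (5), i stops at 0 (5); swap ⇒ [5,9,5,5,9,7,5,6,6,7]
j stops at 3 (5), i stops at 1 (9); swap ⇒ [5,5,5,9,9,7,5,6,6,7]
j stops at 2, i stops at 2; i≥j ⇒ return 2. arr=[5,5,5,9,9,7,5,6,6,7]

2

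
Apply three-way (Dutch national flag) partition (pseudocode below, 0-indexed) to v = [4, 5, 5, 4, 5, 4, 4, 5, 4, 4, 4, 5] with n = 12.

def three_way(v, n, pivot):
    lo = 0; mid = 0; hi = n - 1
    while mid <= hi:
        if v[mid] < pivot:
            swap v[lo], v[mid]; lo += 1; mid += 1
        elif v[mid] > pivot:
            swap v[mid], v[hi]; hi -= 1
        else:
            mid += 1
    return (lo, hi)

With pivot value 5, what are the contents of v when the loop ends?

[4, 4, 4, 4, 4, 4, 4, 5, 5, 5, 5, 5]

pivot = 5; lo=0, mid=0, hi=11
v[mid]=4<5: swap v[0],v[0]; lo=1,mid=1 → [4, 5, 5, 4, 5, 4, 4, 5, 4, 4, 4, 5]
v[mid]=5=5: mid=2
v[mid]=5=5: mid=3
v[mid]=4<5: swap v[1],v[3]; lo=2,mid=4 → [4, 4, 5, 5, 5, 4, 4, 5, 4, 4, 4, 5]
v[mid]=5=5: mid=5
v[mid]=4<5: swap v[2],v[5]; lo=3,mid=6 → [4, 4, 4, 5, 5, 5, 4, 5, 4, 4, 4, 5]
v[mid]=4<5: swap v[3],v[6]; lo=4,mid=7 → [4, 4, 4, 4, 5, 5, 5, 5, 4, 4, 4, 5]
v[mid]=5=5: mid=8
v[mid]=4<5: swap v[4],v[8]; lo=5,mid=9 → [4, 4, 4, 4, 4, 5, 5, 5, 5, 4, 4, 5]
v[mid]=4<5: swap v[5],v[9]; lo=6,mid=10 → [4, 4, 4, 4, 4, 4, 5, 5, 5, 5, 4, 5]
v[mid]=4<5: swap v[6],v[10]; lo=7,mid=11 → [4, 4, 4, 4, 4, 4, 4, 5, 5, 5, 5, 5]
v[mid]=5=5: mid=12
end: lo=7, hi=11; v = [4, 4, 4, 4, 4, 4, 4, 5, 5, 5, 5, 5]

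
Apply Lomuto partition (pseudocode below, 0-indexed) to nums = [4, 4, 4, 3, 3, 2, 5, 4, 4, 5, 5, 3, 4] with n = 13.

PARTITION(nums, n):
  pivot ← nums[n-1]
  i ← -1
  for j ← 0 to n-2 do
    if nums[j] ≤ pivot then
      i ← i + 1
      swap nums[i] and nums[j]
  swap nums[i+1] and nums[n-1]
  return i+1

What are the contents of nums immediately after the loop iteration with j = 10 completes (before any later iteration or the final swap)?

[4, 4, 4, 3, 3, 2, 4, 4, 5, 5, 5, 3, 4]

pivot=4, i=-1
j=0: 4≤4, i=0, swap(0,0) ⇒ [4, 4, 4, 3, 3, 2, 5, 4, 4, 5, 5, 3, 4]
j=1: 4≤4, i=1, swap(1,1) ⇒ [4, 4, 4, 3, 3, 2, 5, 4, 4, 5, 5, 3, 4]
j=2: 4≤4, i=2, swap(2,2) ⇒ [4, 4, 4, 3, 3, 2, 5, 4, 4, 5, 5, 3, 4]
j=3: 3≤4, i=3, swap(3,3) ⇒ [4, 4, 4, 3, 3, 2, 5, 4, 4, 5, 5, 3, 4]
j=4: 3≤4, i=4, swap(4,4) ⇒ [4, 4, 4, 3, 3, 2, 5, 4, 4, 5, 5, 3, 4]
j=5: 2≤4, i=5, swap(5,5) ⇒ [4, 4, 4, 3, 3, 2, 5, 4, 4, 5, 5, 3, 4]
j=6: 5>4, skip
j=7: 4≤4, i=6, swap(6,7) ⇒ [4, 4, 4, 3, 3, 2, 4, 5, 4, 5, 5, 3, 4]
j=8: 4≤4, i=7, swap(7,8) ⇒ [4, 4, 4, 3, 3, 2, 4, 4, 5, 5, 5, 3, 4]
j=9: 5>4, skip
j=10: 5>4, skip
(after j=10) nums = [4, 4, 4, 3, 3, 2, 4, 4, 5, 5, 5, 3, 4]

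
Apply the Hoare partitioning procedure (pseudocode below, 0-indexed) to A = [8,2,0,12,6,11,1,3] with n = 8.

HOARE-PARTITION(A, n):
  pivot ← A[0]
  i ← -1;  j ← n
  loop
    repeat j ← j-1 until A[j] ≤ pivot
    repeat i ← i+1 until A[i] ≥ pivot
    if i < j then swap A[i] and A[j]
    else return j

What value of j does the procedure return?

pivot = A[0] = 8; i = -1, j = 8
j→7 (A[7]=3≤8), i→0 (A[0]=8≥8); i<j, swap → [3,2,0,12,6,11,1,8]
j→6 (A[6]=1≤8), i→3 (A[3]=12≥8); i<j, swap → [3,2,0,1,6,11,12,8]
j→4, i→5; i≥j, return j=4. A = [3,2,0,1,6,11,12,8]

4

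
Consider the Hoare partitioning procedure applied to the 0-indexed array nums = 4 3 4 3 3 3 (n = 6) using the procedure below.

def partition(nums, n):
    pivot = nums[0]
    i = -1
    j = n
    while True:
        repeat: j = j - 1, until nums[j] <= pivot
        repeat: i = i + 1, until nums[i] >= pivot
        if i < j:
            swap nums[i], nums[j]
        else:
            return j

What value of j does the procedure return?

pivot = nums[0] = 4; i = -1, j = 6
j→5 (nums[5]=3≤4), i→0 (nums[0]=4≥4); i<j, swap → 3 3 4 3 3 4
j→4 (nums[4]=3≤4), i→2 (nums[2]=4≥4); i<j, swap → 3 3 3 3 4 4
j→3, i→4; i≥j, return j=3. nums = 3 3 3 3 4 4

3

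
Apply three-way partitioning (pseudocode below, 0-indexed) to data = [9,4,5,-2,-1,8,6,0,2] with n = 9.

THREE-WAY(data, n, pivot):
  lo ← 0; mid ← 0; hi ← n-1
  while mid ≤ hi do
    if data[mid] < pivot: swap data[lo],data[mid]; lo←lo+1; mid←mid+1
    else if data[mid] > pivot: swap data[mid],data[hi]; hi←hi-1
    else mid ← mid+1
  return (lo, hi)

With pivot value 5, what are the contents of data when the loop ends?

pivot = 5; lo=0, mid=0, hi=8
data[mid]=9>5: swap data[0],data[8]; hi=7 → [2,4,5,-2,-1,8,6,0,9]
data[mid]=2<5: swap data[0],data[0]; lo=1,mid=1 → [2,4,5,-2,-1,8,6,0,9]
data[mid]=4<5: swap data[1],data[1]; lo=2,mid=2 → [2,4,5,-2,-1,8,6,0,9]
data[mid]=5=5: mid=3
data[mid]=-2<5: swap data[2],data[3]; lo=3,mid=4 → [2,4,-2,5,-1,8,6,0,9]
data[mid]=-1<5: swap data[3],data[4]; lo=4,mid=5 → [2,4,-2,-1,5,8,6,0,9]
data[mid]=8>5: swap data[5],data[7]; hi=6 → [2,4,-2,-1,5,0,6,8,9]
data[mid]=0<5: swap data[4],data[5]; lo=5,mid=6 → [2,4,-2,-1,0,5,6,8,9]
data[mid]=6>5: swap data[6],data[6]; hi=5 → [2,4,-2,-1,0,5,6,8,9]
end: lo=5, hi=5; data = [2,4,-2,-1,0,5,6,8,9]

[2,4,-2,-1,0,5,6,8,9]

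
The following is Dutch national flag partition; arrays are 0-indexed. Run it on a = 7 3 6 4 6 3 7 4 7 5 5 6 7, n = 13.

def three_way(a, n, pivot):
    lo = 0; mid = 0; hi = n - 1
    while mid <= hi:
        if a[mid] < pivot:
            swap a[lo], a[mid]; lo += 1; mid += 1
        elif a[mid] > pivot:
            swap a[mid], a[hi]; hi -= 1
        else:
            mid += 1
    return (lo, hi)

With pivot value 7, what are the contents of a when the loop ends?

3 6 4 6 3 4 5 5 6 7 7 7 7

pivot = 7; lo=0, mid=0, hi=12
a[mid]=7=7: mid=1
a[mid]=3<7: swap a[0],a[1]; lo=1,mid=2 → 3 7 6 4 6 3 7 4 7 5 5 6 7
a[mid]=6<7: swap a[1],a[2]; lo=2,mid=3 → 3 6 7 4 6 3 7 4 7 5 5 6 7
a[mid]=4<7: swap a[2],a[3]; lo=3,mid=4 → 3 6 4 7 6 3 7 4 7 5 5 6 7
a[mid]=6<7: swap a[3],a[4]; lo=4,mid=5 → 3 6 4 6 7 3 7 4 7 5 5 6 7
a[mid]=3<7: swap a[4],a[5]; lo=5,mid=6 → 3 6 4 6 3 7 7 4 7 5 5 6 7
a[mid]=7=7: mid=7
a[mid]=4<7: swap a[5],a[7]; lo=6,mid=8 → 3 6 4 6 3 4 7 7 7 5 5 6 7
a[mid]=7=7: mid=9
a[mid]=5<7: swap a[6],a[9]; lo=7,mid=10 → 3 6 4 6 3 4 5 7 7 7 5 6 7
a[mid]=5<7: swap a[7],a[10]; lo=8,mid=11 → 3 6 4 6 3 4 5 5 7 7 7 6 7
a[mid]=6<7: swap a[8],a[11]; lo=9,mid=12 → 3 6 4 6 3 4 5 5 6 7 7 7 7
a[mid]=7=7: mid=13
end: lo=9, hi=12; a = 3 6 4 6 3 4 5 5 6 7 7 7 7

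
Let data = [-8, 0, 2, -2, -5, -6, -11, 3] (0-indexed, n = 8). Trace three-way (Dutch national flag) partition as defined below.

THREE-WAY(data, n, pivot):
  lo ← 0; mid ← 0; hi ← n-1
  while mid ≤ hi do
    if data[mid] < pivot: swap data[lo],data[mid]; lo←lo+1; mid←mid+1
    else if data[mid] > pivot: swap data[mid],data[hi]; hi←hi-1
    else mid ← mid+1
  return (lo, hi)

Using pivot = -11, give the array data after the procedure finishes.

pivot = -11; lo=0, mid=0, hi=7
data[mid]=-8>-11: swap data[0],data[7]; hi=6 → [3, 0, 2, -2, -5, -6, -11, -8]
data[mid]=3>-11: swap data[0],data[6]; hi=5 → [-11, 0, 2, -2, -5, -6, 3, -8]
data[mid]=-11=-11: mid=1
data[mid]=0>-11: swap data[1],data[5]; hi=4 → [-11, -6, 2, -2, -5, 0, 3, -8]
data[mid]=-6>-11: swap data[1],data[4]; hi=3 → [-11, -5, 2, -2, -6, 0, 3, -8]
data[mid]=-5>-11: swap data[1],data[3]; hi=2 → [-11, -2, 2, -5, -6, 0, 3, -8]
data[mid]=-2>-11: swap data[1],data[2]; hi=1 → [-11, 2, -2, -5, -6, 0, 3, -8]
data[mid]=2>-11: swap data[1],data[1]; hi=0 → [-11, 2, -2, -5, -6, 0, 3, -8]
end: lo=0, hi=0; data = [-11, 2, -2, -5, -6, 0, 3, -8]

[-11, 2, -2, -5, -6, 0, 3, -8]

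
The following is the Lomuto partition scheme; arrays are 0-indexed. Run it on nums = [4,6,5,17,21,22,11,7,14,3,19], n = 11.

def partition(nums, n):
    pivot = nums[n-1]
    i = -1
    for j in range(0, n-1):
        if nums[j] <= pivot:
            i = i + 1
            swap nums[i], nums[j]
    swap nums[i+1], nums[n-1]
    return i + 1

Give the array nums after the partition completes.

pivot = nums[10] = 19; i = -1
j=0: nums[0]=4 ≤ 19 → i=0, swap nums[0],nums[0] (no change) → [4,6,5,17,21,22,11,7,14,3,19]
j=1: nums[1]=6 ≤ 19 → i=1, swap nums[1],nums[1] (no change) → [4,6,5,17,21,22,11,7,14,3,19]
j=2: nums[2]=5 ≤ 19 → i=2, swap nums[2],nums[2] (no change) → [4,6,5,17,21,22,11,7,14,3,19]
j=3: nums[3]=17 ≤ 19 → i=3, swap nums[3],nums[3] (no change) → [4,6,5,17,21,22,11,7,14,3,19]
j=4: nums[4]=21 > 19 → no swap
j=5: nums[5]=22 > 19 → no swap
j=6: nums[6]=11 ≤ 19 → i=4, swap nums[4],nums[6] → [4,6,5,17,11,22,21,7,14,3,19]
j=7: nums[7]=7 ≤ 19 → i=5, swap nums[5],nums[7] → [4,6,5,17,11,7,21,22,14,3,19]
j=8: nums[8]=14 ≤ 19 → i=6, swap nums[6],nums[8] → [4,6,5,17,11,7,14,22,21,3,19]
j=9: nums[9]=3 ≤ 19 → i=7, swap nums[7],nums[9] → [4,6,5,17,11,7,14,3,21,22,19]
final swap nums[8],nums[10] → [4,6,5,17,11,7,14,3,19,22,21]; return 8

[4,6,5,17,11,7,14,3,19,22,21]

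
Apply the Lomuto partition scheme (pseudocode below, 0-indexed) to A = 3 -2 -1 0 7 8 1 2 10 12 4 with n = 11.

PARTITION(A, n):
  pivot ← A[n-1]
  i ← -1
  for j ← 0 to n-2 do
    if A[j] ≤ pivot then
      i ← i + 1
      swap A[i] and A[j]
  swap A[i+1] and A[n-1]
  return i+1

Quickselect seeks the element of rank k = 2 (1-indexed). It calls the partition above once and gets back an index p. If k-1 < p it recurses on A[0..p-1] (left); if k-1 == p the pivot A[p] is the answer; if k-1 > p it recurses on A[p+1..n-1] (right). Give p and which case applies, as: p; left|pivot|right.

6; left

pivot = A[10] = 4; i = -1
j=0: A[0]=3 ≤ 4 → i=0, swap A[0],A[0] (no change) → 3 -2 -1 0 7 8 1 2 10 12 4
j=1: A[1]=-2 ≤ 4 → i=1, swap A[1],A[1] (no change) → 3 -2 -1 0 7 8 1 2 10 12 4
j=2: A[2]=-1 ≤ 4 → i=2, swap A[2],A[2] (no change) → 3 -2 -1 0 7 8 1 2 10 12 4
j=3: A[3]=0 ≤ 4 → i=3, swap A[3],A[3] (no change) → 3 -2 -1 0 7 8 1 2 10 12 4
j=4: A[4]=7 > 4 → no swap
j=5: A[5]=8 > 4 → no swap
j=6: A[6]=1 ≤ 4 → i=4, swap A[4],A[6] → 3 -2 -1 0 1 8 7 2 10 12 4
j=7: A[7]=2 ≤ 4 → i=5, swap A[5],A[7] → 3 -2 -1 0 1 2 7 8 10 12 4
j=8: A[8]=10 > 4 → no swap
j=9: A[9]=12 > 4 → no swap
final swap A[6],A[10] → 3 -2 -1 0 1 2 4 8 10 12 7; return 6
p = 6; k-1 = 1 < 6 ⇒ left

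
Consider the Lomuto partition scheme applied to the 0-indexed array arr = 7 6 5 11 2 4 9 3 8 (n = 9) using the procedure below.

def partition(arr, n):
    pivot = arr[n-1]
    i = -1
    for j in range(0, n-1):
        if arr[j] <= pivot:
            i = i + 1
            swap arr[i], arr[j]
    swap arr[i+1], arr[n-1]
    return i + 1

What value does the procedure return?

pivot=8, i=-1
j=0: 7≤8, i=0, swap(0,0) ⇒ 7 6 5 11 2 4 9 3 8
j=1: 6≤8, i=1, swap(1,1) ⇒ 7 6 5 11 2 4 9 3 8
j=2: 5≤8, i=2, swap(2,2) ⇒ 7 6 5 11 2 4 9 3 8
j=3: 11>8, skip
j=4: 2≤8, i=3, swap(3,4) ⇒ 7 6 5 2 11 4 9 3 8
j=5: 4≤8, i=4, swap(4,5) ⇒ 7 6 5 2 4 11 9 3 8
j=6: 9>8, skip
j=7: 3≤8, i=5, swap(5,7) ⇒ 7 6 5 2 4 3 9 11 8
swap(6,8) ⇒ 7 6 5 2 4 3 8 11 9; return 6

6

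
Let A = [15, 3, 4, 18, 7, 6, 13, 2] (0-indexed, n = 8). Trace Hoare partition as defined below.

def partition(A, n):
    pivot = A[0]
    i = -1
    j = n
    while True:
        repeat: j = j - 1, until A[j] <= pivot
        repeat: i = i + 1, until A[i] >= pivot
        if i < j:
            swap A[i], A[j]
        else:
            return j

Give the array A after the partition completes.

pivot = A[0] = 15; i = -1, j = 8
j→7 (A[7]=2≤15), i→0 (A[0]=15≥15); i<j, swap → [2, 3, 4, 18, 7, 6, 13, 15]
j→6 (A[6]=13≤15), i→3 (A[3]=18≥15); i<j, swap → [2, 3, 4, 13, 7, 6, 18, 15]
j→5, i→6; i≥j, return j=5. A = [2, 3, 4, 13, 7, 6, 18, 15]

[2, 3, 4, 13, 7, 6, 18, 15]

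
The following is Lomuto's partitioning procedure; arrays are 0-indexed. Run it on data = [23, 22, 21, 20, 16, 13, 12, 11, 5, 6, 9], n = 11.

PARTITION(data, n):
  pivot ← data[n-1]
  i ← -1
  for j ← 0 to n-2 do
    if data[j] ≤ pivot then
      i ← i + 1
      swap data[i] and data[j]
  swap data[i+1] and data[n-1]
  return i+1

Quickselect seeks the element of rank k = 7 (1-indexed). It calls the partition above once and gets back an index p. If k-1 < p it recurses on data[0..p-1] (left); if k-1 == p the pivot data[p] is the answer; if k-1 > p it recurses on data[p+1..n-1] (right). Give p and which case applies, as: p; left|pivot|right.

pivot=9, i=-1
j=0: 23>9, skip
j=1: 22>9, skip
j=2: 21>9, skip
j=3: 20>9, skip
j=4: 16>9, skip
j=5: 13>9, skip
j=6: 12>9, skip
j=7: 11>9, skip
j=8: 5≤9, i=0, swap(0,8) ⇒ [5, 22, 21, 20, 16, 13, 12, 11, 23, 6, 9]
j=9: 6≤9, i=1, swap(1,9) ⇒ [5, 6, 21, 20, 16, 13, 12, 11, 23, 22, 9]
swap(2,10) ⇒ [5, 6, 9, 20, 16, 13, 12, 11, 23, 22, 21]; return 2
p = 2; k-1 = 6 > 2 ⇒ right

2; right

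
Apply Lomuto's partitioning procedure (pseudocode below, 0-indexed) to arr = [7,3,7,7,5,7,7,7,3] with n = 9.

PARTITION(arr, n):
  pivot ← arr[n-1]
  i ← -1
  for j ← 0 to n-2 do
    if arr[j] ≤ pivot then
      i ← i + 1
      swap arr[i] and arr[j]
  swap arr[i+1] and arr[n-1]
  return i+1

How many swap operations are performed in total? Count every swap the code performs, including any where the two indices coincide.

2

pivot = arr[8] = 3; i = -1
j=0: arr[0]=7 > 3 → no swap
j=1: arr[1]=3 ≤ 3 → i=0, swap arr[0],arr[1] → [3,7,7,7,5,7,7,7,3]
j=2: arr[2]=7 > 3 → no swap
j=3: arr[3]=7 > 3 → no swap
j=4: arr[4]=5 > 3 → no swap
j=5: arr[5]=7 > 3 → no swap
j=6: arr[6]=7 > 3 → no swap
j=7: arr[7]=7 > 3 → no swap
final swap arr[1],arr[8] → [3,3,7,7,5,7,7,7,7]; return 1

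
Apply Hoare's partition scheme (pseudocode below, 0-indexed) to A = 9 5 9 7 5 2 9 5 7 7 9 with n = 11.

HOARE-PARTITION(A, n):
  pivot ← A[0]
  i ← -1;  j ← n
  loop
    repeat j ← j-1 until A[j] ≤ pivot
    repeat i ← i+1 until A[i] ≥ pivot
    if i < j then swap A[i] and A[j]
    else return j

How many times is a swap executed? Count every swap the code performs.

pivot = A[0] = 9; i = -1, j = 11
j→10 (A[10]=9≤9), i→0 (A[0]=9≥9); i<j, swap → 9 5 9 7 5 2 9 5 7 7 9
j→9 (A[9]=7≤9), i→2 (A[2]=9≥9); i<j, swap → 9 5 7 7 5 2 9 5 7 9 9
j→8 (A[8]=7≤9), i→6 (A[6]=9≥9); i<j, swap → 9 5 7 7 5 2 7 5 9 9 9
j→7, i→8; i≥j, return j=7. A = 9 5 7 7 5 2 7 5 9 9 9

3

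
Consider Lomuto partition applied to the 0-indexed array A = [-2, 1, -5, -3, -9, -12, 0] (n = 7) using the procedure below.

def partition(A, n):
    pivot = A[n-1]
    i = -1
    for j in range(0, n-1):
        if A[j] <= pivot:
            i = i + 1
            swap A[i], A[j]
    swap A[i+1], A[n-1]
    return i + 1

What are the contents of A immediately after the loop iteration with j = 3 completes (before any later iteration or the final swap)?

[-2, -5, -3, 1, -9, -12, 0]

pivot = A[6] = 0; i = -1
j=0: A[0]=-2 ≤ 0 → i=0, swap A[0],A[0] (no change) → [-2, 1, -5, -3, -9, -12, 0]
j=1: A[1]=1 > 0 → no swap
j=2: A[2]=-5 ≤ 0 → i=1, swap A[1],A[2] → [-2, -5, 1, -3, -9, -12, 0]
j=3: A[3]=-3 ≤ 0 → i=2, swap A[2],A[3] → [-2, -5, -3, 1, -9, -12, 0]
(after j=3) A = [-2, -5, -3, 1, -9, -12, 0]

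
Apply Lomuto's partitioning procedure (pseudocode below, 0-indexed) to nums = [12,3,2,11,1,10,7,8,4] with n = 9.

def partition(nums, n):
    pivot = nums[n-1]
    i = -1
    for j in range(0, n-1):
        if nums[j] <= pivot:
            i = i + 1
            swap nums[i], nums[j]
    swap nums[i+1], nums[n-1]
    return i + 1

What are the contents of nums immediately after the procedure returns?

pivot=4, i=-1
j=0: 12>4, skip
j=1: 3≤4, i=0, swap(0,1) ⇒ [3,12,2,11,1,10,7,8,4]
j=2: 2≤4, i=1, swap(1,2) ⇒ [3,2,12,11,1,10,7,8,4]
j=3: 11>4, skip
j=4: 1≤4, i=2, swap(2,4) ⇒ [3,2,1,11,12,10,7,8,4]
j=5: 10>4, skip
j=6: 7>4, skip
j=7: 8>4, skip
swap(3,8) ⇒ [3,2,1,4,12,10,7,8,11]; return 3

[3,2,1,4,12,10,7,8,11]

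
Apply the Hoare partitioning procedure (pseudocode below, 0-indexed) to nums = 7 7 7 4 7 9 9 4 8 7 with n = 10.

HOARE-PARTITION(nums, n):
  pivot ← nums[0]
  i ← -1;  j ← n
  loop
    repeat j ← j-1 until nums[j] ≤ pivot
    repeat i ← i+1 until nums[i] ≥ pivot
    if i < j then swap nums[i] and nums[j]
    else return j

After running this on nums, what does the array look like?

7 4 7 4 7 9 9 7 8 7

pivot=7
j stops at 9 (7), i stops at 0 (7); swap ⇒ 7 7 7 4 7 9 9 4 8 7
j stops at 7 (4), i stops at 1 (7); swap ⇒ 7 4 7 4 7 9 9 7 8 7
j stops at 4 (7), i stops at 2 (7); swap ⇒ 7 4 7 4 7 9 9 7 8 7
j stops at 3, i stops at 4; i≥j ⇒ return 3. nums=7 4 7 4 7 9 9 7 8 7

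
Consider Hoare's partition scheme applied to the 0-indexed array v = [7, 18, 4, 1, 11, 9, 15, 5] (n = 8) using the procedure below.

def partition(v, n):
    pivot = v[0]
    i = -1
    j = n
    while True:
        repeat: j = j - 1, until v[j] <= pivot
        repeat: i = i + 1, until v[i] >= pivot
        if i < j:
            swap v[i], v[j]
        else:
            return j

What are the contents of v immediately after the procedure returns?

pivot=7
j stops at 7 (5), i stops at 0 (7); swap ⇒ [5, 18, 4, 1, 11, 9, 15, 7]
j stops at 3 (1), i stops at 1 (18); swap ⇒ [5, 1, 4, 18, 11, 9, 15, 7]
j stops at 2, i stops at 3; i≥j ⇒ return 2. v=[5, 1, 4, 18, 11, 9, 15, 7]

[5, 1, 4, 18, 11, 9, 15, 7]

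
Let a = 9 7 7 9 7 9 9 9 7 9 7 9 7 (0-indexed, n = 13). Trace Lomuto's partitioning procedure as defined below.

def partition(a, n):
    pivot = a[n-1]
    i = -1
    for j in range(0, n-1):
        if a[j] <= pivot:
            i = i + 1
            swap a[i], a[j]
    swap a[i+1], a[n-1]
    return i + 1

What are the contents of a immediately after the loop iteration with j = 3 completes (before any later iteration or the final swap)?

pivot = a[12] = 7; i = -1
j=0: a[0]=9 > 7 → no swap
j=1: a[1]=7 ≤ 7 → i=0, swap a[0],a[1] → 7 9 7 9 7 9 9 9 7 9 7 9 7
j=2: a[2]=7 ≤ 7 → i=1, swap a[1],a[2] → 7 7 9 9 7 9 9 9 7 9 7 9 7
j=3: a[3]=9 > 7 → no swap
(after j=3) a = 7 7 9 9 7 9 9 9 7 9 7 9 7

7 7 9 9 7 9 9 9 7 9 7 9 7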